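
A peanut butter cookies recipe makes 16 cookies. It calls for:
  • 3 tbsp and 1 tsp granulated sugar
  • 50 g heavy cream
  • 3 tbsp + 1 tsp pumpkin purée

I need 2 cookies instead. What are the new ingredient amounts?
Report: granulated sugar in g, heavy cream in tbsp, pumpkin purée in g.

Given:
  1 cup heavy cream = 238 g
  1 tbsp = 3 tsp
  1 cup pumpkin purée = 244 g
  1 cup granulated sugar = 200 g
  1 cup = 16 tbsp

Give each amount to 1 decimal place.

Scaling factor: 2/16 = 1/8 = 0.125.
granulated sugar: (3 tbsp + 1 tsp = 10/3 tbsp) × 1/8 ÷ 16 tbsp/cup × 200 g/cup ≈ 5.2 g
heavy cream: 50 g × 1/8 ÷ 238 g/cup × 16 tbsp/cup ≈ 0.4 tbsp
pumpkin purée: (3 tbsp + 1 tsp = 10/3 tbsp) × 1/8 ÷ 16 tbsp/cup × 244 g/cup ≈ 6.4 g

granulated sugar: 5.2 g; heavy cream: 0.4 tbsp; pumpkin purée: 6.4 g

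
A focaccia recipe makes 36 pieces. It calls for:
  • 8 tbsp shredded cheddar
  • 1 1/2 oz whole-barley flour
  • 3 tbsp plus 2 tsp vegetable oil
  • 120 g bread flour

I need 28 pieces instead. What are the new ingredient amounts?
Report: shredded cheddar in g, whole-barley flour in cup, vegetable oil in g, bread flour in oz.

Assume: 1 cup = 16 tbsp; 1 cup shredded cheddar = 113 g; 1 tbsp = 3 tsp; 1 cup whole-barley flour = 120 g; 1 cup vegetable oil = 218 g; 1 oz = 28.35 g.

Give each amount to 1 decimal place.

Scaling factor: 28/36 = 7/9.
shredded cheddar: 8 tbsp × 7/9 ÷ 16 tbsp/cup × 113 g/cup ≈ 43.9 g
whole-barley flour: 1.5 oz × 7/9 × 28.35 g/oz ÷ 120 g/cup ≈ 0.3 cup
vegetable oil: (3 tbsp + 2 tsp = 11/3 tbsp) × 7/9 ÷ 16 tbsp/cup × 218 g/cup ≈ 38.9 g
bread flour: 120 g × 7/9 ÷ 28.35 g/oz ≈ 3.3 oz

shredded cheddar: 43.9 g; whole-barley flour: 0.3 cup; vegetable oil: 38.9 g; bread flour: 3.3 oz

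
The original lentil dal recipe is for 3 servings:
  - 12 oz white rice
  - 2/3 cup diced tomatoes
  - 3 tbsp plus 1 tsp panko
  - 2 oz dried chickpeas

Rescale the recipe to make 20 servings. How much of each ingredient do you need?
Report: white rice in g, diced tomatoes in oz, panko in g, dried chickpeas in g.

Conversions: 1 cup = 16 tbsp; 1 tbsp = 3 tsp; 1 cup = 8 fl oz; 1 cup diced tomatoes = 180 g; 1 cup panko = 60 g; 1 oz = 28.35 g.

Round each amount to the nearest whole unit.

Scaling factor: 20/3.
white rice: 12 oz × 20/3 × 28.35 g/oz = 2268 g
diced tomatoes: 2/3 cup × 20/3 × 180 g/cup ÷ 28.35 g/oz ≈ 28 oz
panko: (3 tbsp + 1 tsp = 10/3 tbsp) × 20/3 ÷ 16 tbsp/cup × 60 g/cup ≈ 83 g
dried chickpeas: 2 oz × 20/3 × 28.35 g/oz = 378 g

white rice: 2268 g; diced tomatoes: 28 oz; panko: 83 g; dried chickpeas: 378 g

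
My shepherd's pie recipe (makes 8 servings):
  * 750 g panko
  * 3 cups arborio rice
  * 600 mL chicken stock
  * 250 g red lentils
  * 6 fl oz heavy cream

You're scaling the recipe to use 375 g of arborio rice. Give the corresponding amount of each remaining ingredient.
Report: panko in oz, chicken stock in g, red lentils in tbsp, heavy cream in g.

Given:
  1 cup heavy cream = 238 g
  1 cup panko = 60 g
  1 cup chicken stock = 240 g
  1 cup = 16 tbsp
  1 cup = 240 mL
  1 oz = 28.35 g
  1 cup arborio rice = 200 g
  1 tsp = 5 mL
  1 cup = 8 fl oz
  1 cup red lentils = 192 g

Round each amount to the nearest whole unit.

panko: 17 oz; chicken stock: 375 g; red lentils: 13 tbsp; heavy cream: 112 g

The original recipe has 600 g of arborio rice, so the scaling factor is 375 ÷ 600 = 5/8 = 0.625.
panko: 750 g × 5/8 ÷ 28.35 g/oz ≈ 17 oz
chicken stock: 600 mL × 5/8 ÷ 240 mL/cup × 240 g/cup = 375 g
red lentils: 250 g × 5/8 ÷ 192 g/cup × 16 tbsp/cup ≈ 13 tbsp
heavy cream: 6 fl oz × 5/8 ÷ 8 fl oz/cup × 238 g/cup ≈ 112 g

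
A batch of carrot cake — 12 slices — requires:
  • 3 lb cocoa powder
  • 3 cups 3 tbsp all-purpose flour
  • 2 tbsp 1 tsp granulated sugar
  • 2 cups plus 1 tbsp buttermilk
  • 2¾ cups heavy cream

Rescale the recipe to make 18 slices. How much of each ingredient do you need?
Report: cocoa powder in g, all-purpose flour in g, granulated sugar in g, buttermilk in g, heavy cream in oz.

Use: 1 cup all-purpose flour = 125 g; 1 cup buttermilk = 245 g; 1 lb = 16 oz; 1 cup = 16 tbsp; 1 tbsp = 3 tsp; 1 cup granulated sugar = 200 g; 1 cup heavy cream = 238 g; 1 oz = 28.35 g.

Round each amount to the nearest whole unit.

cocoa powder: 2041 g; all-purpose flour: 598 g; granulated sugar: 44 g; buttermilk: 758 g; heavy cream: 35 oz

Scaling factor: 18/12 = 3/2 = 1.5.
cocoa powder: 3 lb × 3/2 × 16 oz/lb × 28.35 g/oz ≈ 2041 g
all-purpose flour: (3 cup + 3 tbsp = 3.1875 cup) × 3/2 × 125 g/cup ≈ 598 g
granulated sugar: (2 tbsp + 1 tsp = 7/3 tbsp) × 3/2 ÷ 16 tbsp/cup × 200 g/cup ≈ 44 g
buttermilk: (2 cup + 1 tbsp = 2.0625 cup) × 3/2 × 245 g/cup ≈ 758 g
heavy cream: 2.75 cup × 3/2 × 238 g/cup ÷ 28.35 g/oz ≈ 35 oz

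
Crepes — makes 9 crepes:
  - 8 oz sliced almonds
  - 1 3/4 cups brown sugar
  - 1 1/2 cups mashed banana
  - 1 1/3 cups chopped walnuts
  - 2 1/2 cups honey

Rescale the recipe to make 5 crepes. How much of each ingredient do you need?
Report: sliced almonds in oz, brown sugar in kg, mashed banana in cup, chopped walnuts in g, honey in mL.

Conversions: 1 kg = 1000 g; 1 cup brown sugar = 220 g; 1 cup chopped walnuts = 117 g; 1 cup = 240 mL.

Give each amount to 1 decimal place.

Scaling factor: 5/9.
sliced almonds: 8 oz × 5/9 ≈ 4.4 oz
brown sugar: 1.75 cup × 5/9 × 220 g/cup ÷ 1000 g/kg ≈ 0.2 kg
mashed banana: 1.5 cup × 5/9 ≈ 0.8 cup
chopped walnuts: 4/3 cup × 5/9 × 117 g/cup ≈ 86.7 g
honey: 2.5 cup × 5/9 × 240 mL/cup ≈ 333.3 mL

sliced almonds: 4.4 oz; brown sugar: 0.2 kg; mashed banana: 0.8 cup; chopped walnuts: 86.7 g; honey: 333.3 mL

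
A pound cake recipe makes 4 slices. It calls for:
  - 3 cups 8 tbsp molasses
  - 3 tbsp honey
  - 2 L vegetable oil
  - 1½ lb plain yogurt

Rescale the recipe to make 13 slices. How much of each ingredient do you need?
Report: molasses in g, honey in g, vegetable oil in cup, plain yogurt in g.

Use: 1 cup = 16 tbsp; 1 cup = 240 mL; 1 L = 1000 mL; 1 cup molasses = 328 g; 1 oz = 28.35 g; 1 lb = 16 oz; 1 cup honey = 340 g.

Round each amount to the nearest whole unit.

molasses: 3731 g; honey: 207 g; vegetable oil: 27 cup; plain yogurt: 2211 g

Scaling factor: 13/4 = 3.25.
molasses: (3 cup + 8 tbsp = 3.5 cup) × 13/4 × 328 g/cup = 3731 g
honey: 3 tbsp × 13/4 ÷ 16 tbsp/cup × 340 g/cup ≈ 207 g
vegetable oil: 2 L × 13/4 × 1000 mL/L ÷ 240 mL/cup ≈ 27 cup
plain yogurt: 1.5 lb × 13/4 × 16 oz/lb × 28.35 g/oz ≈ 2211 g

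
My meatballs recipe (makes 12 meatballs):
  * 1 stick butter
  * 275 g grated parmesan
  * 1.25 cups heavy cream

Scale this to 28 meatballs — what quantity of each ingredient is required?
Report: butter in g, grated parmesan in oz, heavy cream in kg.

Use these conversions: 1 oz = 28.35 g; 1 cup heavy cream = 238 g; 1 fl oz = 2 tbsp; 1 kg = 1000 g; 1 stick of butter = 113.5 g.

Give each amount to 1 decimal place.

butter: 264.8 g; grated parmesan: 22.6 oz; heavy cream: 0.7 kg

Scaling factor: 28/12 = 7/3.
butter: 1 stick × 7/3 × 113.5 g/stick ≈ 264.8 g
grated parmesan: 275 g × 7/3 ÷ 28.35 g/oz ≈ 22.6 oz
heavy cream: 1.25 cup × 7/3 × 238 g/cup ÷ 1000 g/kg ≈ 0.7 kg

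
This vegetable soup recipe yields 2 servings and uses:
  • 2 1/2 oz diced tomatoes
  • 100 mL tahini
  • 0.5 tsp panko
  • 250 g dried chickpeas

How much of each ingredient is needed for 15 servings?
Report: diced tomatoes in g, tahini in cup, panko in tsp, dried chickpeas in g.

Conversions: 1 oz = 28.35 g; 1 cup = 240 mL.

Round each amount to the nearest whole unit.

diced tomatoes: 532 g; tahini: 3 cup; panko: 4 tsp; dried chickpeas: 1875 g

Scaling factor: 15/2 = 7.5.
diced tomatoes: 2.5 oz × 15/2 × 28.35 g/oz ≈ 532 g
tahini: 100 mL × 15/2 ÷ 240 mL/cup ≈ 3 cup
panko: 0.5 tsp × 15/2 ≈ 4 tsp
dried chickpeas: 250 g × 15/2 = 1875 g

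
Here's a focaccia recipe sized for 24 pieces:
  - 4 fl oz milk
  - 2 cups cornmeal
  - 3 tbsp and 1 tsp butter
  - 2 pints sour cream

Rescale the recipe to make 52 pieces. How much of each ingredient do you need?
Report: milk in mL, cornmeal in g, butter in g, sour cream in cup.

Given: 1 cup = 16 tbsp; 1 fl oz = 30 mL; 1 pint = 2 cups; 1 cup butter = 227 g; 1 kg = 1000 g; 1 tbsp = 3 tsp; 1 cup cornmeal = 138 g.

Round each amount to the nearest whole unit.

milk: 260 mL; cornmeal: 598 g; butter: 102 g; sour cream: 9 cup

Scaling factor: 52/24 = 13/6.
milk: 4 fl oz × 13/6 × 30 mL/fl oz = 260 mL
cornmeal: 2 cup × 13/6 × 138 g/cup = 598 g
butter: (3 tbsp + 1 tsp = 10/3 tbsp) × 13/6 ÷ 16 tbsp/cup × 227 g/cup ≈ 102 g
sour cream: 2 pint × 13/6 × 2 cup/pint ≈ 9 cup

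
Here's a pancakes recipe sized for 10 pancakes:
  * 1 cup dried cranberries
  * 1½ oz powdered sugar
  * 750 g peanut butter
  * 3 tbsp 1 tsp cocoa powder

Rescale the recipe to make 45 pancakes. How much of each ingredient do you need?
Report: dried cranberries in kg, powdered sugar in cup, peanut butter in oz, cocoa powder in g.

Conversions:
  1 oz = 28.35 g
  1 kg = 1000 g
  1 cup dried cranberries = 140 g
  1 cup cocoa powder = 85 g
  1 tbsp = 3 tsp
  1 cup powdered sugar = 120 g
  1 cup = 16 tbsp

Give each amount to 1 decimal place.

dried cranberries: 0.6 kg; powdered sugar: 1.6 cup; peanut butter: 119.0 oz; cocoa powder: 79.7 g

Scaling factor: 45/10 = 9/2 = 4.5.
dried cranberries: 1 cup × 9/2 × 140 g/cup ÷ 1000 g/kg ≈ 0.6 kg
powdered sugar: 1.5 oz × 9/2 × 28.35 g/oz ÷ 120 g/cup ≈ 1.6 cup
peanut butter: 750 g × 9/2 ÷ 28.35 g/oz ≈ 119.0 oz
cocoa powder: (3 tbsp + 1 tsp = 10/3 tbsp) × 9/2 ÷ 16 tbsp/cup × 85 g/cup ≈ 79.7 g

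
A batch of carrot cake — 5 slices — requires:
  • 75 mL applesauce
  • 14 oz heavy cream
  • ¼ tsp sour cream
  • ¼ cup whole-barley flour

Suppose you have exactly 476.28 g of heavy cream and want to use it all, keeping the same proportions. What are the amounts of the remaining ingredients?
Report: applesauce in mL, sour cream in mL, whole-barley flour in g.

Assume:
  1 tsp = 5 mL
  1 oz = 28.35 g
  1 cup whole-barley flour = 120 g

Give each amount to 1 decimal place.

applesauce: 90.0 mL; sour cream: 1.5 mL; whole-barley flour: 36.0 g

The original recipe has 396.9 g of heavy cream, so the scaling factor is 476.28 ÷ 396.9 = 6/5 = 1.2.
applesauce: 75 mL × 6/5 = 90.0 mL
sour cream: 0.25 tsp × 6/5 × 5 mL/tsp = 1.5 mL
whole-barley flour: 0.25 cup × 6/5 × 120 g/cup = 36.0 g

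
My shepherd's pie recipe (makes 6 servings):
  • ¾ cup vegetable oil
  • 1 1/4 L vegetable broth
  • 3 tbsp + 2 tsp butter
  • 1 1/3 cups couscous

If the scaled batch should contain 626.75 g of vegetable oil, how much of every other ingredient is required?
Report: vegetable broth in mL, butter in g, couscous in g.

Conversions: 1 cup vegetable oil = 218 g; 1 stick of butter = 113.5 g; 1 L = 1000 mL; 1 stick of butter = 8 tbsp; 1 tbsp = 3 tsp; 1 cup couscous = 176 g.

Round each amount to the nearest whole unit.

The original recipe has 163.5 g of vegetable oil, so the scaling factor is 626.75 ÷ 163.5 = 23/6.
vegetable broth: 1.25 L × 23/6 × 1000 mL/L ≈ 4792 mL
butter: (3 tbsp + 2 tsp = 11/3 tbsp) × 23/6 ÷ 8 tbsp/stick × 113.5 g/stick ≈ 199 g
couscous: 4/3 cup × 23/6 × 176 g/cup ≈ 900 g

vegetable broth: 4792 mL; butter: 199 g; couscous: 900 g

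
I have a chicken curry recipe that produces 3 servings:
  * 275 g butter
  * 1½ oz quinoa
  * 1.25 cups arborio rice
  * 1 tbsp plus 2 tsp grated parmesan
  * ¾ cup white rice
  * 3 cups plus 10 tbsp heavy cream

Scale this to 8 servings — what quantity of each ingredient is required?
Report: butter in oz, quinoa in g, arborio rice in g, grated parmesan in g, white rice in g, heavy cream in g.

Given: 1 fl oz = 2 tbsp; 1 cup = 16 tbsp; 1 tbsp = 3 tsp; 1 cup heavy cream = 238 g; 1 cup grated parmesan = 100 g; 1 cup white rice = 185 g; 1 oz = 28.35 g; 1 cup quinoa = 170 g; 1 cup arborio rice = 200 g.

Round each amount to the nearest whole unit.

butter: 26 oz; quinoa: 113 g; arborio rice: 667 g; grated parmesan: 28 g; white rice: 370 g; heavy cream: 2301 g

Scaling factor: 8/3.
butter: 275 g × 8/3 ÷ 28.35 g/oz ≈ 26 oz
quinoa: 1.5 oz × 8/3 × 28.35 g/oz ≈ 113 g
arborio rice: 1.25 cup × 8/3 × 200 g/cup ≈ 667 g
grated parmesan: (1 tbsp + 2 tsp = 5/3 tbsp) × 8/3 ÷ 16 tbsp/cup × 100 g/cup ≈ 28 g
white rice: 0.75 cup × 8/3 × 185 g/cup = 370 g
heavy cream: (3 cup + 10 tbsp = 3.625 cup) × 8/3 × 238 g/cup ≈ 2301 g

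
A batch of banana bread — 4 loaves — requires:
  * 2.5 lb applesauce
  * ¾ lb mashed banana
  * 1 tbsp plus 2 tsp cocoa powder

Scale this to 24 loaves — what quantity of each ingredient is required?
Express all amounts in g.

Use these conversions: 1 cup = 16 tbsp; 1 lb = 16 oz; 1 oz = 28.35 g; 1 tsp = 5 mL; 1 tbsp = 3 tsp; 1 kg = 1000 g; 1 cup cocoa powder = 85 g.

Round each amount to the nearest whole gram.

Scaling factor: 24/4 = 6.
applesauce: 2.5 lb × 6 × 16 oz/lb × 28.35 g/oz = 6804 g
mashed banana: 0.75 lb × 6 × 16 oz/lb × 28.35 g/oz ≈ 2041 g
cocoa powder: (1 tbsp + 2 tsp = 5/3 tbsp) × 6 ÷ 16 tbsp/cup × 85 g/cup ≈ 53 g

applesauce: 6804 g; mashed banana: 2041 g; cocoa powder: 53 g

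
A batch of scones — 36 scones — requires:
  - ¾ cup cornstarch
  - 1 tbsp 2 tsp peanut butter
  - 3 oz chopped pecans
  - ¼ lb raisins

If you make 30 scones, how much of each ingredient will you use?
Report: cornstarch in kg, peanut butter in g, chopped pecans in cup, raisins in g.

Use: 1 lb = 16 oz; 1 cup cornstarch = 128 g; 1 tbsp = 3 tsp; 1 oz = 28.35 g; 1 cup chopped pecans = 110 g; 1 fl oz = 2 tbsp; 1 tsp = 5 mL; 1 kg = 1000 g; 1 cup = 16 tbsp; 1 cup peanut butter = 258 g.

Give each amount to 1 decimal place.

Scaling factor: 30/36 = 5/6.
cornstarch: 0.75 cup × 5/6 × 128 g/cup ÷ 1000 g/kg ≈ 0.1 kg
peanut butter: (1 tbsp + 2 tsp = 5/3 tbsp) × 5/6 ÷ 16 tbsp/cup × 258 g/cup ≈ 22.4 g
chopped pecans: 3 oz × 5/6 × 28.35 g/oz ÷ 110 g/cup ≈ 0.6 cup
raisins: 0.25 lb × 5/6 × 16 oz/lb × 28.35 g/oz = 94.5 g

cornstarch: 0.1 kg; peanut butter: 22.4 g; chopped pecans: 0.6 cup; raisins: 94.5 g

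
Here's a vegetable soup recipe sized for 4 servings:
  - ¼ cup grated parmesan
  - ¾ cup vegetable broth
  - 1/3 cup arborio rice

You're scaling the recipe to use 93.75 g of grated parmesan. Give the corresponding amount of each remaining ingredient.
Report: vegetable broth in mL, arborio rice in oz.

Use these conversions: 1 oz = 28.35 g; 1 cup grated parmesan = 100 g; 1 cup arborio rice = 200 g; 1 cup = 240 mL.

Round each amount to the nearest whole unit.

vegetable broth: 675 mL; arborio rice: 9 oz

The original recipe has 25 g of grated parmesan, so the scaling factor is 93.75 ÷ 25 = 15/4 = 3.75.
vegetable broth: 0.75 cup × 15/4 × 240 mL/cup = 675 mL
arborio rice: 1/3 cup × 15/4 × 200 g/cup ÷ 28.35 g/oz ≈ 9 oz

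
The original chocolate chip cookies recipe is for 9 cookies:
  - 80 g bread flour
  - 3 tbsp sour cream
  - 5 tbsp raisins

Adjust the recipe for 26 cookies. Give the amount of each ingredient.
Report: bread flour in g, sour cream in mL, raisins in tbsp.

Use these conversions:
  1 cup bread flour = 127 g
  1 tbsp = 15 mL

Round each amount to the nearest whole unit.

bread flour: 231 g; sour cream: 130 mL; raisins: 14 tbsp

Scaling factor: 26/9.
bread flour: 80 g × 26/9 ≈ 231 g
sour cream: 3 tbsp × 26/9 × 15 mL/tbsp = 130 mL
raisins: 5 tbsp × 26/9 ≈ 14 tbsp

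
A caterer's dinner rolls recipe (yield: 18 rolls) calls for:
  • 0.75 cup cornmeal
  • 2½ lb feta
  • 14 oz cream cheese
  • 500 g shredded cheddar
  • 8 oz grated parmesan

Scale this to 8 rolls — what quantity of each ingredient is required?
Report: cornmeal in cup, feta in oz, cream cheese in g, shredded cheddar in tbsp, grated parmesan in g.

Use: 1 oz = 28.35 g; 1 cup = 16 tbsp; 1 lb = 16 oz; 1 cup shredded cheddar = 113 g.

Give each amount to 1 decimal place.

Scaling factor: 8/18 = 4/9.
cornmeal: 0.75 cup × 4/9 ≈ 0.3 cup
feta: 2.5 lb × 4/9 × 16 oz/lb ≈ 17.8 oz
cream cheese: 14 oz × 4/9 × 28.35 g/oz = 176.4 g
shredded cheddar: 500 g × 4/9 ÷ 113 g/cup × 16 tbsp/cup ≈ 31.5 tbsp
grated parmesan: 8 oz × 4/9 × 28.35 g/oz = 100.8 g

cornmeal: 0.3 cup; feta: 17.8 oz; cream cheese: 176.4 g; shredded cheddar: 31.5 tbsp; grated parmesan: 100.8 g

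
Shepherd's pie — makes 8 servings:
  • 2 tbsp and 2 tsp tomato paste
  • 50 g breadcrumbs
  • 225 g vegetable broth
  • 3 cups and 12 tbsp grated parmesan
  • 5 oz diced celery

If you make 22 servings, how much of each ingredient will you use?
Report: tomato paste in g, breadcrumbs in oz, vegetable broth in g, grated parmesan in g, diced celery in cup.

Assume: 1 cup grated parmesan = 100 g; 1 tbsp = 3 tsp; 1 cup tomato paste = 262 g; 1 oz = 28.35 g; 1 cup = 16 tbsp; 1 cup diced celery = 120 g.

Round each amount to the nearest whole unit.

tomato paste: 120 g; breadcrumbs: 5 oz; vegetable broth: 619 g; grated parmesan: 1031 g; diced celery: 3 cup

Scaling factor: 22/8 = 11/4 = 2.75.
tomato paste: (2 tbsp + 2 tsp = 8/3 tbsp) × 11/4 ÷ 16 tbsp/cup × 262 g/cup ≈ 120 g
breadcrumbs: 50 g × 11/4 ÷ 28.35 g/oz ≈ 5 oz
vegetable broth: 225 g × 11/4 ≈ 619 g
grated parmesan: (3 cup + 12 tbsp = 3.75 cup) × 11/4 × 100 g/cup ≈ 1031 g
diced celery: 5 oz × 11/4 × 28.35 g/oz ÷ 120 g/cup ≈ 3 cup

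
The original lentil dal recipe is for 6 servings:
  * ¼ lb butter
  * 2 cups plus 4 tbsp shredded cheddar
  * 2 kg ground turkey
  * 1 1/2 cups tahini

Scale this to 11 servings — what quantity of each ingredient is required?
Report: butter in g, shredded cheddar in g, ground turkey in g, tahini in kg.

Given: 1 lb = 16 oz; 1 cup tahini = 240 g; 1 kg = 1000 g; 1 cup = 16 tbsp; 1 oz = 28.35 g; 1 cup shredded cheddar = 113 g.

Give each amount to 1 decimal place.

butter: 207.9 g; shredded cheddar: 466.1 g; ground turkey: 3666.7 g; tahini: 0.7 kg

Scaling factor: 11/6.
butter: 0.25 lb × 11/6 × 16 oz/lb × 28.35 g/oz = 207.9 g
shredded cheddar: (2 cup + 4 tbsp = 2.25 cup) × 11/6 × 113 g/cup ≈ 466.1 g
ground turkey: 2 kg × 11/6 × 1000 g/kg ≈ 3666.7 g
tahini: 1.5 cup × 11/6 × 240 g/cup ÷ 1000 g/kg ≈ 0.7 kg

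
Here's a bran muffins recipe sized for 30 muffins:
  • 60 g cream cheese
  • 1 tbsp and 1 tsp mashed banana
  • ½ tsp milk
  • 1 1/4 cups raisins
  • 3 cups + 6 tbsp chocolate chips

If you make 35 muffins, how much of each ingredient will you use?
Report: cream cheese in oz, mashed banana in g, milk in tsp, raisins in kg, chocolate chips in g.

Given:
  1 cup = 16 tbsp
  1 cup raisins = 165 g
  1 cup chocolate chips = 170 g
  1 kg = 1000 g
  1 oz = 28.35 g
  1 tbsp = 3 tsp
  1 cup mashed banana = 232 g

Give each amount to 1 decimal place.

cream cheese: 2.5 oz; mashed banana: 22.6 g; milk: 0.6 tsp; raisins: 0.2 kg; chocolate chips: 669.4 g

Scaling factor: 35/30 = 7/6.
cream cheese: 60 g × 7/6 ÷ 28.35 g/oz ≈ 2.5 oz
mashed banana: (1 tbsp + 1 tsp = 4/3 tbsp) × 7/6 ÷ 16 tbsp/cup × 232 g/cup ≈ 22.6 g
milk: 0.5 tsp × 7/6 ≈ 0.6 tsp
raisins: 1.25 cup × 7/6 × 165 g/cup ÷ 1000 g/kg ≈ 0.2 kg
chocolate chips: (3 cup + 6 tbsp = 3.375 cup) × 7/6 × 170 g/cup ≈ 669.4 g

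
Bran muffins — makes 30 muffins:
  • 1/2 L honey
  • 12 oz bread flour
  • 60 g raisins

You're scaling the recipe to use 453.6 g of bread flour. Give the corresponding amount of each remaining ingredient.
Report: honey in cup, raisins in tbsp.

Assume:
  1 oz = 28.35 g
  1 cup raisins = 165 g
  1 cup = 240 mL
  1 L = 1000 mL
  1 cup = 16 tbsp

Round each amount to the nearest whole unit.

honey: 3 cup; raisins: 8 tbsp

The original recipe has 340.2 g of bread flour, so the scaling factor is 453.6 ÷ 340.2 = 4/3.
honey: 0.5 L × 4/3 × 1000 mL/L ÷ 240 mL/cup ≈ 3 cup
raisins: 60 g × 4/3 ÷ 165 g/cup × 16 tbsp/cup ≈ 8 tbsp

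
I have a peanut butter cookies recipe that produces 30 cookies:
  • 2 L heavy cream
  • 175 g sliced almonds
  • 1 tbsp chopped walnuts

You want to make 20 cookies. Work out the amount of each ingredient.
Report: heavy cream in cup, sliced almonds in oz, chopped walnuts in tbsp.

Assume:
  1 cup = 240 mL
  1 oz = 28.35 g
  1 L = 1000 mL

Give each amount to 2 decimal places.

Scaling factor: 20/30 = 2/3.
heavy cream: 2 L × 2/3 × 1000 mL/L ÷ 240 mL/cup ≈ 5.56 cup
sliced almonds: 175 g × 2/3 ÷ 28.35 g/oz ≈ 4.12 oz
chopped walnuts: 1 tbsp × 2/3 ≈ 0.67 tbsp

heavy cream: 5.56 cup; sliced almonds: 4.12 oz; chopped walnuts: 0.67 tbsp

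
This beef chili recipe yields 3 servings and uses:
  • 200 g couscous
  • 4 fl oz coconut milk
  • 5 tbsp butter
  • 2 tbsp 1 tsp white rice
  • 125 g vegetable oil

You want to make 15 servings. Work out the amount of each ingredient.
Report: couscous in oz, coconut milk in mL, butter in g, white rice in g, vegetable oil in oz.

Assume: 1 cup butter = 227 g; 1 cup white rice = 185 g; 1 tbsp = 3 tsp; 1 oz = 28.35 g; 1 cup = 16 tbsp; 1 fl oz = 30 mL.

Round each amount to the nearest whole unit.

couscous: 35 oz; coconut milk: 600 mL; butter: 355 g; white rice: 135 g; vegetable oil: 22 oz

Scaling factor: 15/3 = 5.
couscous: 200 g × 5 ÷ 28.35 g/oz ≈ 35 oz
coconut milk: 4 fl oz × 5 × 30 mL/fl oz = 600 mL
butter: 5 tbsp × 5 ÷ 16 tbsp/cup × 227 g/cup ≈ 355 g
white rice: (2 tbsp + 1 tsp = 7/3 tbsp) × 5 ÷ 16 tbsp/cup × 185 g/cup ≈ 135 g
vegetable oil: 125 g × 5 ÷ 28.35 g/oz ≈ 22 oz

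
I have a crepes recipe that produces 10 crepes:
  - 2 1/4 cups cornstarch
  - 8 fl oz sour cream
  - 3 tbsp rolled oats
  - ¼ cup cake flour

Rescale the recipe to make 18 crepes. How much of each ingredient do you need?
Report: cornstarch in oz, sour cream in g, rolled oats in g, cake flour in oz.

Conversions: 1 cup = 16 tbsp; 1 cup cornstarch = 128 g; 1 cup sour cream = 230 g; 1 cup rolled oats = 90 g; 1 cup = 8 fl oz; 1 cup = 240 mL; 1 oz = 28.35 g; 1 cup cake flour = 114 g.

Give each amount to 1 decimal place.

Scaling factor: 18/10 = 9/5 = 1.8.
cornstarch: 2.25 cup × 9/5 × 128 g/cup ÷ 28.35 g/oz ≈ 18.3 oz
sour cream: 8 fl oz × 9/5 ÷ 8 fl oz/cup × 230 g/cup = 414.0 g
rolled oats: 3 tbsp × 9/5 ÷ 16 tbsp/cup × 90 g/cup ≈ 30.4 g
cake flour: 0.25 cup × 9/5 × 114 g/cup ÷ 28.35 g/oz ≈ 1.8 oz

cornstarch: 18.3 oz; sour cream: 414.0 g; rolled oats: 30.4 g; cake flour: 1.8 oz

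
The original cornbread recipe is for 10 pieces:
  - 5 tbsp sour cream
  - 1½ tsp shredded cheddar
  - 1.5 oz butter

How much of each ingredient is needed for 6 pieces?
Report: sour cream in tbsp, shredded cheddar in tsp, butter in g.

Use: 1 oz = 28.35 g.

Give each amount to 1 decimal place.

sour cream: 3.0 tbsp; shredded cheddar: 0.9 tsp; butter: 25.5 g

Scaling factor: 6/10 = 3/5 = 0.6.
sour cream: 5 tbsp × 3/5 = 3.0 tbsp
shredded cheddar: 1.5 tsp × 3/5 = 0.9 tsp
butter: 1.5 oz × 3/5 × 28.35 g/oz ≈ 25.5 g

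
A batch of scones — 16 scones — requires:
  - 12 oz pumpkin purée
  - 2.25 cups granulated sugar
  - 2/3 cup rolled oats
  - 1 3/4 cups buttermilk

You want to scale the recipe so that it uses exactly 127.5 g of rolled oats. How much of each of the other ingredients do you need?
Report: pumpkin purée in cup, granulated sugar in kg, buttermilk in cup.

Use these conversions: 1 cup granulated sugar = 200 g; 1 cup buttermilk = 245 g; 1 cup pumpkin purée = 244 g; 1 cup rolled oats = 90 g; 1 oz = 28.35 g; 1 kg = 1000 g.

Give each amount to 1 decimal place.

pumpkin purée: 3.0 cup; granulated sugar: 1.0 kg; buttermilk: 3.7 cup

The original recipe has 60 g of rolled oats, so the scaling factor is 127.5 ÷ 60 = 17/8 = 2.125.
pumpkin purée: 12 oz × 17/8 × 28.35 g/oz ÷ 244 g/cup ≈ 3.0 cup
granulated sugar: 2.25 cup × 17/8 × 200 g/cup ÷ 1000 g/kg ≈ 1.0 kg
buttermilk: 1.75 cup × 17/8 ≈ 3.7 cup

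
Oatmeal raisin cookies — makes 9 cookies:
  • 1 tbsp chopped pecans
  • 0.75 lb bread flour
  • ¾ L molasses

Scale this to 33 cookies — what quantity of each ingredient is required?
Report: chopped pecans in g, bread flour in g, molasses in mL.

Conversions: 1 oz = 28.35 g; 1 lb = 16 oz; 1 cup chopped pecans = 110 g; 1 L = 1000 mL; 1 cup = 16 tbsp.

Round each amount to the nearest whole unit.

chopped pecans: 25 g; bread flour: 1247 g; molasses: 2750 mL

Scaling factor: 33/9 = 11/3.
chopped pecans: 1 tbsp × 11/3 ÷ 16 tbsp/cup × 110 g/cup ≈ 25 g
bread flour: 0.75 lb × 11/3 × 16 oz/lb × 28.35 g/oz ≈ 1247 g
molasses: 0.75 L × 11/3 × 1000 mL/L = 2750 mL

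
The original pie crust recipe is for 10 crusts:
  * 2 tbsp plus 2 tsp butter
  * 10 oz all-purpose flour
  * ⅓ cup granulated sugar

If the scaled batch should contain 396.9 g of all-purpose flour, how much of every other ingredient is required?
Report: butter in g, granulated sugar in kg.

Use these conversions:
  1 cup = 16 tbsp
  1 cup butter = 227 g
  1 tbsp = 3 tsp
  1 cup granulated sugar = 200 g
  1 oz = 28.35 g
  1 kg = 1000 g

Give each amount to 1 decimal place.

butter: 53.0 g; granulated sugar: 0.1 kg

The original recipe has 283.5 g of all-purpose flour, so the scaling factor is 396.9 ÷ 283.5 = 7/5 = 1.4.
butter: (2 tbsp + 2 tsp = 8/3 tbsp) × 7/5 ÷ 16 tbsp/cup × 227 g/cup ≈ 53.0 g
granulated sugar: 1/3 cup × 7/5 × 200 g/cup ÷ 1000 g/kg ≈ 0.1 kg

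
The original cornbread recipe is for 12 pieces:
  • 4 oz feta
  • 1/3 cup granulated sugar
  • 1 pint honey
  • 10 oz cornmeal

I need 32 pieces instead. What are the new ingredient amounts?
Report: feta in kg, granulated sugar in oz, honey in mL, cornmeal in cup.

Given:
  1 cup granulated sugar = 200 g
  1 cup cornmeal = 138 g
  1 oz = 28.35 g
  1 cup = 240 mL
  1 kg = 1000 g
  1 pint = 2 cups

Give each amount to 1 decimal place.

Scaling factor: 32/12 = 8/3.
feta: 4 oz × 8/3 × 28.35 g/oz ÷ 1000 g/kg ≈ 0.3 kg
granulated sugar: 1/3 cup × 8/3 × 200 g/cup ÷ 28.35 g/oz ≈ 6.3 oz
honey: 1 pint × 8/3 × 2 cup/pint × 240 mL/cup = 1280.0 mL
cornmeal: 10 oz × 8/3 × 28.35 g/oz ÷ 138 g/cup ≈ 5.5 cup

feta: 0.3 kg; granulated sugar: 6.3 oz; honey: 1280.0 mL; cornmeal: 5.5 cup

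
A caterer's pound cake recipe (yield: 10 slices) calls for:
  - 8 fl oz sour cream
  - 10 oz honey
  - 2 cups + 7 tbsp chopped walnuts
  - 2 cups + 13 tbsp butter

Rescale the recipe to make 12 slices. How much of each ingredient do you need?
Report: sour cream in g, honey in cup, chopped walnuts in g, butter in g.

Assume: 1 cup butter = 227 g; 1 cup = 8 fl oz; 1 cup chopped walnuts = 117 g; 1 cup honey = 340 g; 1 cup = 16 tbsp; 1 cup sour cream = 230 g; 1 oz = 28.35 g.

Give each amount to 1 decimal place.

sour cream: 276.0 g; honey: 1.0 cup; chopped walnuts: 342.2 g; butter: 766.1 g

Scaling factor: 12/10 = 6/5 = 1.2.
sour cream: 8 fl oz × 6/5 ÷ 8 fl oz/cup × 230 g/cup = 276.0 g
honey: 10 oz × 6/5 × 28.35 g/oz ÷ 340 g/cup ≈ 1.0 cup
chopped walnuts: (2 cup + 7 tbsp = 2.4375 cup) × 6/5 × 117 g/cup ≈ 342.2 g
butter: (2 cup + 13 tbsp = 2.8125 cup) × 6/5 × 227 g/cup ≈ 766.1 g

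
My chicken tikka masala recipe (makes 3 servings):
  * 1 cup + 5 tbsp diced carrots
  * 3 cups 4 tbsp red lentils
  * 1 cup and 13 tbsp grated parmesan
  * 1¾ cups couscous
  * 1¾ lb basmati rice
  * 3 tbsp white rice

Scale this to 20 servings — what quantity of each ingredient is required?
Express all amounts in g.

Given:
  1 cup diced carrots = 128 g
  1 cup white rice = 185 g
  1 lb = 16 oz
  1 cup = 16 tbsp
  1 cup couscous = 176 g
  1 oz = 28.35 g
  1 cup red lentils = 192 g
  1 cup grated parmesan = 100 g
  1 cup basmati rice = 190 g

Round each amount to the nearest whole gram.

diced carrots: 1120 g; red lentils: 4160 g; grated parmesan: 1208 g; couscous: 2053 g; basmati rice: 5292 g; white rice: 231 g

Scaling factor: 20/3.
diced carrots: (1 cup + 5 tbsp = 1.3125 cup) × 20/3 × 128 g/cup = 1120 g
red lentils: (3 cup + 4 tbsp = 3.25 cup) × 20/3 × 192 g/cup = 4160 g
grated parmesan: (1 cup + 13 tbsp = 1.8125 cup) × 20/3 × 100 g/cup ≈ 1208 g
couscous: 1.75 cup × 20/3 × 176 g/cup ≈ 2053 g
basmati rice: 1.75 lb × 20/3 × 16 oz/lb × 28.35 g/oz = 5292 g
white rice: 3 tbsp × 20/3 ÷ 16 tbsp/cup × 185 g/cup ≈ 231 g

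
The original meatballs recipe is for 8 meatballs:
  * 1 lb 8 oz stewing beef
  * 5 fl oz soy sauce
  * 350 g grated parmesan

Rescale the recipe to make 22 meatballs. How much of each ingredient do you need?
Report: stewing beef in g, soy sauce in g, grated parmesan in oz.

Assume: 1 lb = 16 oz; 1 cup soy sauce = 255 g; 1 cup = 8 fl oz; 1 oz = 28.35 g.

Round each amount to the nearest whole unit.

stewing beef: 1871 g; soy sauce: 438 g; grated parmesan: 34 oz

Scaling factor: 22/8 = 11/4 = 2.75.
stewing beef: (1 lb + 8 oz = 1.5 lb) × 11/4 × 16 oz/lb × 28.35 g/oz ≈ 1871 g
soy sauce: 5 fl oz × 11/4 ÷ 8 fl oz/cup × 255 g/cup ≈ 438 g
grated parmesan: 350 g × 11/4 ÷ 28.35 g/oz ≈ 34 oz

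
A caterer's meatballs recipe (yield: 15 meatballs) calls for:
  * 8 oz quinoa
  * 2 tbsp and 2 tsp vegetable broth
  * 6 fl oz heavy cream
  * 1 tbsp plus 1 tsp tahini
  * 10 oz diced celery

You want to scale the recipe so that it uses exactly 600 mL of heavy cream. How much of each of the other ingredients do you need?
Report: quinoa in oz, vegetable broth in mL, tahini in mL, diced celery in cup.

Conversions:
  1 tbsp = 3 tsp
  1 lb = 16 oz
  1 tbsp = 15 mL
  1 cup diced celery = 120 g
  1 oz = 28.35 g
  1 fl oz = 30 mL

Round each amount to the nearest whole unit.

The original recipe has 180 mL of heavy cream, so the scaling factor is 600 ÷ 180 = 10/3.
quinoa: 8 oz × 10/3 ≈ 27 oz
vegetable broth: (2 tbsp + 2 tsp = 8/3 tbsp) × 10/3 × 15 mL/tbsp ≈ 133 mL
tahini: (1 tbsp + 1 tsp = 4/3 tbsp) × 10/3 × 15 mL/tbsp ≈ 67 mL
diced celery: 10 oz × 10/3 × 28.35 g/oz ÷ 120 g/cup ≈ 8 cup

quinoa: 27 oz; vegetable broth: 133 mL; tahini: 67 mL; diced celery: 8 cup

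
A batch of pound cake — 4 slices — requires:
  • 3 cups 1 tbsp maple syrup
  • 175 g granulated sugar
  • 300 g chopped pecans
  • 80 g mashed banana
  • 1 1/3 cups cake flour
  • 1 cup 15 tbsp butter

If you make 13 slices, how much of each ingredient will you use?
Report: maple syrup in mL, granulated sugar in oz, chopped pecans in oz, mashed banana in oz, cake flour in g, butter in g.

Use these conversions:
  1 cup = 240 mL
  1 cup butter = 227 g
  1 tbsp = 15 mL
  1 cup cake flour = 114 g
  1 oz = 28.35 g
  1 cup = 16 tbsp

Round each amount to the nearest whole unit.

maple syrup: 2389 mL; granulated sugar: 20 oz; chopped pecans: 34 oz; mashed banana: 9 oz; cake flour: 494 g; butter: 1429 g

Scaling factor: 13/4 = 3.25.
maple syrup: (3 cup + 1 tbsp = 3.0625 cup) × 13/4 × 240 mL/cup ≈ 2389 mL
granulated sugar: 175 g × 13/4 ÷ 28.35 g/oz ≈ 20 oz
chopped pecans: 300 g × 13/4 ÷ 28.35 g/oz ≈ 34 oz
mashed banana: 80 g × 13/4 ÷ 28.35 g/oz ≈ 9 oz
cake flour: 4/3 cup × 13/4 × 114 g/cup = 494 g
butter: (1 cup + 15 tbsp = 1.9375 cup) × 13/4 × 227 g/cup ≈ 1429 g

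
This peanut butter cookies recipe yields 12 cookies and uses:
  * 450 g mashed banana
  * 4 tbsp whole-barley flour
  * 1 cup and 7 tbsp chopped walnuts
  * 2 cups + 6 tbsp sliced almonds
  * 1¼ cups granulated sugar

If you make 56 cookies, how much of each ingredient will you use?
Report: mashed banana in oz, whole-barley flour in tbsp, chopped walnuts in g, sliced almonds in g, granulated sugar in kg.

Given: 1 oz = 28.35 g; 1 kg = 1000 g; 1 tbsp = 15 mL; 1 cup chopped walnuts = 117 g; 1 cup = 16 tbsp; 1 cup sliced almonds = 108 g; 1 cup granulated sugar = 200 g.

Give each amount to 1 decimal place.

mashed banana: 74.1 oz; whole-barley flour: 18.7 tbsp; chopped walnuts: 784.9 g; sliced almonds: 1197.0 g; granulated sugar: 1.2 kg

Scaling factor: 56/12 = 14/3.
mashed banana: 450 g × 14/3 ÷ 28.35 g/oz ≈ 74.1 oz
whole-barley flour: 4 tbsp × 14/3 ≈ 18.7 tbsp
chopped walnuts: (1 cup + 7 tbsp = 1.4375 cup) × 14/3 × 117 g/cup ≈ 784.9 g
sliced almonds: (2 cup + 6 tbsp = 2.375 cup) × 14/3 × 108 g/cup = 1197.0 g
granulated sugar: 1.25 cup × 14/3 × 200 g/cup ÷ 1000 g/kg ≈ 1.2 kg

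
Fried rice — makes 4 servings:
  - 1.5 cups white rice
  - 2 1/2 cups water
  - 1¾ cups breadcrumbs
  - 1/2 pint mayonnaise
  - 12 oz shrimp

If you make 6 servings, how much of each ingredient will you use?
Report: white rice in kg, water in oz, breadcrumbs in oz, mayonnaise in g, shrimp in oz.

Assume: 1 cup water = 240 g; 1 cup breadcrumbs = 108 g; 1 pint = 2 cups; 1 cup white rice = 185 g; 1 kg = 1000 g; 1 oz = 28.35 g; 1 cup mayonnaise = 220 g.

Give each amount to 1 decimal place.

Scaling factor: 6/4 = 3/2 = 1.5.
white rice: 1.5 cup × 3/2 × 185 g/cup ÷ 1000 g/kg ≈ 0.4 kg
water: 2.5 cup × 3/2 × 240 g/cup ÷ 28.35 g/oz ≈ 31.7 oz
breadcrumbs: 1.75 cup × 3/2 × 108 g/cup ÷ 28.35 g/oz = 10.0 oz
mayonnaise: 0.5 pint × 3/2 × 2 cup/pint × 220 g/cup = 330.0 g
shrimp: 12 oz × 3/2 = 18.0 oz

white rice: 0.4 kg; water: 31.7 oz; breadcrumbs: 10.0 oz; mayonnaise: 330.0 g; shrimp: 18.0 oz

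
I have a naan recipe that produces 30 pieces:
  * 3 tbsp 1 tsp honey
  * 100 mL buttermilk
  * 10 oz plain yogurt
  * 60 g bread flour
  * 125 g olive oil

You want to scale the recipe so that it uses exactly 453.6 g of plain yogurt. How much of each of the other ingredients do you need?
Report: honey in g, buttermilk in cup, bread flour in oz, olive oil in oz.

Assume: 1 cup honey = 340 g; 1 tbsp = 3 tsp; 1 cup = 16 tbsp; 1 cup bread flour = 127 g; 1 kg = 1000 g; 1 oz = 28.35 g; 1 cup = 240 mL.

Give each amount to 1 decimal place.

The original recipe has 283.5 g of plain yogurt, so the scaling factor is 453.6 ÷ 283.5 = 8/5 = 1.6.
honey: (3 tbsp + 1 tsp = 10/3 tbsp) × 8/5 ÷ 16 tbsp/cup × 340 g/cup ≈ 113.3 g
buttermilk: 100 mL × 8/5 ÷ 240 mL/cup ≈ 0.7 cup
bread flour: 60 g × 8/5 ÷ 28.35 g/oz ≈ 3.4 oz
olive oil: 125 g × 8/5 ÷ 28.35 g/oz ≈ 7.1 oz

honey: 113.3 g; buttermilk: 0.7 cup; bread flour: 3.4 oz; olive oil: 7.1 oz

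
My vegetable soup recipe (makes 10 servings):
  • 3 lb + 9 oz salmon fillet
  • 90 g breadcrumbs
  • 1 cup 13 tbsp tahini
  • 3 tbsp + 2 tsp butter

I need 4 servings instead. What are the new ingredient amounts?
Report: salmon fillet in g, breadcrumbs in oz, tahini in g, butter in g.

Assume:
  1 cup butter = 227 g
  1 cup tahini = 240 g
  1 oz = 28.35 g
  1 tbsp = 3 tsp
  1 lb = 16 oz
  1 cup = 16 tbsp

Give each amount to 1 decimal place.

Scaling factor: 4/10 = 2/5 = 0.4.
salmon fillet: (3 lb + 9 oz = 3.5625 lb) × 2/5 × 16 oz/lb × 28.35 g/oz ≈ 646.4 g
breadcrumbs: 90 g × 2/5 ÷ 28.35 g/oz ≈ 1.3 oz
tahini: (1 cup + 13 tbsp = 1.8125 cup) × 2/5 × 240 g/cup = 174.0 g
butter: (3 tbsp + 2 tsp = 11/3 tbsp) × 2/5 ÷ 16 tbsp/cup × 227 g/cup ≈ 20.8 g

salmon fillet: 646.4 g; breadcrumbs: 1.3 oz; tahini: 174.0 g; butter: 20.8 g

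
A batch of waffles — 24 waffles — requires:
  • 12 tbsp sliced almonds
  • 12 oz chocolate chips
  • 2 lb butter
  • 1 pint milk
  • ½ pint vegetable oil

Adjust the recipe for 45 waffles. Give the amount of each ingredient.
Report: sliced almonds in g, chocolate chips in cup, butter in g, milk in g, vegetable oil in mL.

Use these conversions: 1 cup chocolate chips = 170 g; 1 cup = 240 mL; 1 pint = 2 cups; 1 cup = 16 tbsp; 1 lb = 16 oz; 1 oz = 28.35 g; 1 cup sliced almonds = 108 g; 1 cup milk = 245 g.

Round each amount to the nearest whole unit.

sliced almonds: 152 g; chocolate chips: 4 cup; butter: 1701 g; milk: 919 g; vegetable oil: 450 mL

Scaling factor: 45/24 = 15/8 = 1.875.
sliced almonds: 12 tbsp × 15/8 ÷ 16 tbsp/cup × 108 g/cup ≈ 152 g
chocolate chips: 12 oz × 15/8 × 28.35 g/oz ÷ 170 g/cup ≈ 4 cup
butter: 2 lb × 15/8 × 16 oz/lb × 28.35 g/oz = 1701 g
milk: 1 pint × 15/8 × 2 cup/pint × 245 g/cup ≈ 919 g
vegetable oil: 0.5 pint × 15/8 × 2 cup/pint × 240 mL/cup = 450 mL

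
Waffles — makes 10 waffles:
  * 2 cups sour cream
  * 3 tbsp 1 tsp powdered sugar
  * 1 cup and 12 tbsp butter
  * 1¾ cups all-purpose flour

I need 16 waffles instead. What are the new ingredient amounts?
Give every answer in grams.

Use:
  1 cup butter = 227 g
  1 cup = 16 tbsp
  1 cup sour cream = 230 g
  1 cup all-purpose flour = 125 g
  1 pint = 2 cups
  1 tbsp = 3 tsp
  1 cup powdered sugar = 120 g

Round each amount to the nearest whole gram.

sour cream: 736 g; powdered sugar: 40 g; butter: 636 g; all-purpose flour: 350 g

Scaling factor: 16/10 = 8/5 = 1.6.
sour cream: 2 cup × 8/5 × 230 g/cup = 736 g
powdered sugar: (3 tbsp + 1 tsp = 10/3 tbsp) × 8/5 ÷ 16 tbsp/cup × 120 g/cup = 40 g
butter: (1 cup + 12 tbsp = 1.75 cup) × 8/5 × 227 g/cup ≈ 636 g
all-purpose flour: 1.75 cup × 8/5 × 125 g/cup = 350 g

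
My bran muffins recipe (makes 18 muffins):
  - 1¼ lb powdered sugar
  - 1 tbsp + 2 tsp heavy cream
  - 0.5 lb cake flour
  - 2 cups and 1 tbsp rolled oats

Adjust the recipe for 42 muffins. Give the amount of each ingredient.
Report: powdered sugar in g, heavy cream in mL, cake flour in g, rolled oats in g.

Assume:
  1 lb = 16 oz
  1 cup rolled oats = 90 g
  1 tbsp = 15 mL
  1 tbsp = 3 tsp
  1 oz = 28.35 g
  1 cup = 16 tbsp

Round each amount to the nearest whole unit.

Scaling factor: 42/18 = 7/3.
powdered sugar: 1.25 lb × 7/3 × 16 oz/lb × 28.35 g/oz = 1323 g
heavy cream: (1 tbsp + 2 tsp = 5/3 tbsp) × 7/3 × 15 mL/tbsp ≈ 58 mL
cake flour: 0.5 lb × 7/3 × 16 oz/lb × 28.35 g/oz ≈ 529 g
rolled oats: (2 cup + 1 tbsp = 2.0625 cup) × 7/3 × 90 g/cup ≈ 433 g

powdered sugar: 1323 g; heavy cream: 58 mL; cake flour: 529 g; rolled oats: 433 g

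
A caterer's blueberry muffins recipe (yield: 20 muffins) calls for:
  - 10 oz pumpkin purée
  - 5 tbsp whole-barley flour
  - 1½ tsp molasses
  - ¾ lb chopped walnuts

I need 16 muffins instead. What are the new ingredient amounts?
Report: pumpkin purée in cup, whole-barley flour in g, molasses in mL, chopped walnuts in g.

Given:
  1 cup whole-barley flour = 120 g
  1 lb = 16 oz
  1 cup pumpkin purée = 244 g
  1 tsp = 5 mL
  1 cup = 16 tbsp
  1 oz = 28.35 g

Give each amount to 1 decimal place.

pumpkin purée: 0.9 cup; whole-barley flour: 30.0 g; molasses: 6.0 mL; chopped walnuts: 272.2 g

Scaling factor: 16/20 = 4/5 = 0.8.
pumpkin purée: 10 oz × 4/5 × 28.35 g/oz ÷ 244 g/cup ≈ 0.9 cup
whole-barley flour: 5 tbsp × 4/5 ÷ 16 tbsp/cup × 120 g/cup = 30.0 g
molasses: 1.5 tsp × 4/5 × 5 mL/tsp = 6.0 mL
chopped walnuts: 0.75 lb × 4/5 × 16 oz/lb × 28.35 g/oz ≈ 272.2 g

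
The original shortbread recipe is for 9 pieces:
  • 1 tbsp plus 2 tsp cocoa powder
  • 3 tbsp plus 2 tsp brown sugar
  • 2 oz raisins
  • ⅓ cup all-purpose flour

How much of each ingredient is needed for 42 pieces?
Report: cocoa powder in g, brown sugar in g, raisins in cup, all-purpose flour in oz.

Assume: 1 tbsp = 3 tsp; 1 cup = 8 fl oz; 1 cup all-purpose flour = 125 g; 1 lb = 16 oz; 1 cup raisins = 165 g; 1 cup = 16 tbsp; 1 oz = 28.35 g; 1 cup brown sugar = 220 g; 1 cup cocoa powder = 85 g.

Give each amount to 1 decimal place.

cocoa powder: 41.3 g; brown sugar: 235.3 g; raisins: 1.6 cup; all-purpose flour: 6.9 oz

Scaling factor: 42/9 = 14/3.
cocoa powder: (1 tbsp + 2 tsp = 5/3 tbsp) × 14/3 ÷ 16 tbsp/cup × 85 g/cup ≈ 41.3 g
brown sugar: (3 tbsp + 2 tsp = 11/3 tbsp) × 14/3 ÷ 16 tbsp/cup × 220 g/cup ≈ 235.3 g
raisins: 2 oz × 14/3 × 28.35 g/oz ÷ 165 g/cup ≈ 1.6 cup
all-purpose flour: 1/3 cup × 14/3 × 125 g/cup ÷ 28.35 g/oz ≈ 6.9 oz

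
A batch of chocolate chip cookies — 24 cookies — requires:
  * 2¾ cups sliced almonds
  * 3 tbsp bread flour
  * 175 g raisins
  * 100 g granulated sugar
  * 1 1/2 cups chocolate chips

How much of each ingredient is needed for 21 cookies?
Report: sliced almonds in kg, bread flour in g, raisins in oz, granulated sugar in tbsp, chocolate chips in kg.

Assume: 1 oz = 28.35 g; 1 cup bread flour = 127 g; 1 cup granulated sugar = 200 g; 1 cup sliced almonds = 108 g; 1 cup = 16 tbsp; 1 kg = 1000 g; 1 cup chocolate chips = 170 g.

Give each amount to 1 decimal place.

sliced almonds: 0.3 kg; bread flour: 20.8 g; raisins: 5.4 oz; granulated sugar: 7.0 tbsp; chocolate chips: 0.2 kg

Scaling factor: 21/24 = 7/8 = 0.875.
sliced almonds: 2.75 cup × 7/8 × 108 g/cup ÷ 1000 g/kg ≈ 0.3 kg
bread flour: 3 tbsp × 7/8 ÷ 16 tbsp/cup × 127 g/cup ≈ 20.8 g
raisins: 175 g × 7/8 ÷ 28.35 g/oz ≈ 5.4 oz
granulated sugar: 100 g × 7/8 ÷ 200 g/cup × 16 tbsp/cup = 7.0 tbsp
chocolate chips: 1.5 cup × 7/8 × 170 g/cup ÷ 1000 g/kg ≈ 0.2 kg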